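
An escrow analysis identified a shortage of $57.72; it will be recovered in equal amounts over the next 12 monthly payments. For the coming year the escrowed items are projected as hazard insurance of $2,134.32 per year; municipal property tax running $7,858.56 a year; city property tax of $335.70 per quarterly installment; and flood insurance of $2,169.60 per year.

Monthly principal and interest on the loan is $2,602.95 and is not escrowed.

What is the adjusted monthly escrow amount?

Hazard insurance = $2,134.32
Municipal property tax = $7,858.56
City property tax = $335.70 × 4 = $1,342.80
Flood insurance = $2,169.60
Combined annual = $2,134.32 + $7,858.56 + $1,342.80 + $2,169.60 = $13,505.28
Base monthly escrow = $13,505.28 / 12 = $1,125.44
Shortage per month = $57.72 ÷ 12 = $4.81
New monthly escrow = $1,125.44 + $4.81 = $1,130.25

$1,130.25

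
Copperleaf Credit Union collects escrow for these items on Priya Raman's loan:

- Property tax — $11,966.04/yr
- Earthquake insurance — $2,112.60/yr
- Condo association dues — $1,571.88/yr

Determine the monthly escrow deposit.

Property tax — $11,966.04
Earthquake insurance — $2,112.60
Condo association dues — $1,571.88
Total annual escrow = $11,966.04 + $2,112.60 + $1,571.88 = $15,650.52
Base monthly escrow = $15,650.52 / 12 = $1,304.21

$1,304.21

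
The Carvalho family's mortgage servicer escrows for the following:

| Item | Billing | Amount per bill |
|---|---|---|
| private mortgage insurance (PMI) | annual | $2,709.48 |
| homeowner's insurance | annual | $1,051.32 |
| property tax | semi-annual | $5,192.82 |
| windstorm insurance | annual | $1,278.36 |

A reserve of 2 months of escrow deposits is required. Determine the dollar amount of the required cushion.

$2,570.80

Private mortgage insurance (PMI): $2,709.48 per year
Homeowner's insurance: $1,051.32 per year
Property tax: $5,192.82 × 2 = $10,385.64 per year
Windstorm insurance: $1,278.36 per year
Total per year = $2,709.48 + $1,051.32 + $10,385.64 + $1,278.36 = $15,424.80
Base monthly escrow = $15,424.80 / 12 = $1,285.40
Required cushion = 2 × $1,285.40 = $2,570.80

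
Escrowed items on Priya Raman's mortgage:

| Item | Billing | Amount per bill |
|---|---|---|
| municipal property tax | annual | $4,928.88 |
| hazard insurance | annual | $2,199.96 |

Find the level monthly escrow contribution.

Municipal property tax — $4,928.88
Hazard insurance — $2,199.96
Total annual escrow = $4,928.88 + $2,199.96 = $7,128.84
Monthly = $7,128.84 ÷ 12 = $594.07

$594.07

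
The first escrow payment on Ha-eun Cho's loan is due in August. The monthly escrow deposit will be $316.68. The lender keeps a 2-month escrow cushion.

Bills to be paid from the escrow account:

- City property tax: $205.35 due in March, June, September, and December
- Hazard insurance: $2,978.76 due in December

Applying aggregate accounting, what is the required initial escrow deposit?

$2,439.42

Cushion = 2 × $316.68 = $633.36
Trial balance (start $0, +$316.68 each month, − disbursements):
  Aug: +$316.68 → $316.68
  Sep: +$316.68 − $205.35 → $428.01
  Oct: +$316.68 → $744.69
  Nov: +$316.68 → $1,061.37
  Dec: +$316.68 − $3,184.11 → -$1,806.06
  Jan: +$316.68 → -$1,489.38
  Feb: +$316.68 → -$1,172.70
  Mar: +$316.68 − $205.35 → -$1,061.37
  Apr: +$316.68 → -$744.69
  May: +$316.68 → -$428.01
  Jun: +$316.68 − $205.35 → -$316.68
  Jul: +$316.68 → $0.00
Lowest trial balance = -$1,806.06 (Dec)
Initial deposit = cushion − low point = $633.36 − (-$1,806.06) = $2,439.42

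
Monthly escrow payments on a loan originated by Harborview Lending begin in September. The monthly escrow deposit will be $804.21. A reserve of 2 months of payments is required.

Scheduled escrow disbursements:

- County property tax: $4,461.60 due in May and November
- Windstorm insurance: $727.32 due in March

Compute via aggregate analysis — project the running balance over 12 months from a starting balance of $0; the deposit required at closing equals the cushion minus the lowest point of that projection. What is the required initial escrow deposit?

Cushion = 2 × $804.21 = $1,608.42
Trial balance (start $0, +$804.21 each month, − disbursements):
  Sep: +$804.21 → $804.21
  Oct: +$804.21 → $1,608.42
  Nov: +$804.21 − $4,461.60 → -$2,048.97
  Dec: +$804.21 → -$1,244.76
  Jan: +$804.21 → -$440.55
  Feb: +$804.21 → $363.66
  Mar: +$804.21 − $727.32 → $440.55
  Apr: +$804.21 → $1,244.76
  May: +$804.21 − $4,461.60 → -$2,412.63
  Jun: +$804.21 → -$1,608.42
  Jul: +$804.21 → -$804.21
  Aug: +$804.21 → $0.00
Lowest trial balance = -$2,412.63 (May)
Initial deposit = cushion − low point = $1,608.42 − (-$2,412.63) = $4,021.05

$4,021.05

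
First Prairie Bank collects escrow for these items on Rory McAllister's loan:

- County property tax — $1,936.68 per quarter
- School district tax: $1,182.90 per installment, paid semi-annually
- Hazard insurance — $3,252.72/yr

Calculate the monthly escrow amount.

$1,113.77

County property tax = $1,936.68 × 4 = $7,746.72/yr
School district tax = $1,182.90 × 2 = $2,365.80/yr
Hazard insurance = $3,252.72/yr
Annual escrow total = $7,746.72 + $2,365.80 + $3,252.72 = $13,365.24
Monthly escrow = $13,365.24 ÷ 12 = $1,113.77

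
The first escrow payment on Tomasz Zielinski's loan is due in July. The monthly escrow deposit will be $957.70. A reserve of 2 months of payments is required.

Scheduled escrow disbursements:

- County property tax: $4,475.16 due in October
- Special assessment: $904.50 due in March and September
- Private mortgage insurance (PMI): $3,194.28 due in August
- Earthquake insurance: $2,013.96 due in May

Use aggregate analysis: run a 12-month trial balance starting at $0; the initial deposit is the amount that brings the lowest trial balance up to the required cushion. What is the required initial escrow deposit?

$6,658.54

Cushion = 2 × $957.70 = $1,915.40
Trial balance (start $0, +$957.70 each month, − disbursements):
  Jul: +$957.70 → $957.70
  Aug: +$957.70 − $3,194.28 → -$1,278.88
  Sep: +$957.70 − $904.50 → -$1,225.68
  Oct: +$957.70 − $4,475.16 → -$4,743.14
  Nov: +$957.70 → -$3,785.44
  Dec: +$957.70 → -$2,827.74
  Jan: +$957.70 → -$1,870.04
  Feb: +$957.70 → -$912.34
  Mar: +$957.70 − $904.50 → -$859.14
  Apr: +$957.70 → $98.56
  May: +$957.70 − $2,013.96 → -$957.70
  Jun: +$957.70 → $0.00
Lowest trial balance = -$4,743.14 (Oct)
Initial deposit = cushion − low point = $1,915.40 − (-$4,743.14) = $6,658.54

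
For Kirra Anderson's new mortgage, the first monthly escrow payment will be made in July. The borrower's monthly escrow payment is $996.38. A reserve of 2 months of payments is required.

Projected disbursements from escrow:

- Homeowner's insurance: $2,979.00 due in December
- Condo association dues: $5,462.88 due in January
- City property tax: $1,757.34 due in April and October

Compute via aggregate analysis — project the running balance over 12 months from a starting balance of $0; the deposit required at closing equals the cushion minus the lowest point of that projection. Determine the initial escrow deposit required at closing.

$5,217.32

Cushion = 2 × $996.38 = $1,992.76
Trial balance (start $0, +$996.38 each month, − disbursements):
  Jul: +$996.38 → $996.38
  Aug: +$996.38 → $1,992.76
  Sep: +$996.38 → $2,989.14
  Oct: +$996.38 − $1,757.34 → $2,228.18
  Nov: +$996.38 → $3,224.56
  Dec: +$996.38 − $2,979.00 → $1,241.94
  Jan: +$996.38 − $5,462.88 → -$3,224.56
  Feb: +$996.38 → -$2,228.18
  Mar: +$996.38 → -$1,231.80
  Apr: +$996.38 − $1,757.34 → -$1,992.76
  May: +$996.38 → -$996.38
  Jun: +$996.38 → $0.00
Lowest trial balance = -$3,224.56 (Jan)
Initial deposit = cushion − low point = $1,992.76 − (-$3,224.56) = $5,217.32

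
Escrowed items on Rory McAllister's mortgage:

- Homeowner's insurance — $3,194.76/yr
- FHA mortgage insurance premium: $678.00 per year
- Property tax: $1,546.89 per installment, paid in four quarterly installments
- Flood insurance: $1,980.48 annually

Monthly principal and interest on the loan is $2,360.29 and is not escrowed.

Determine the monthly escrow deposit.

$1,003.40

Homeowner's insurance: $3,194.76 per year
FHA mortgage insurance premium: $678.00 per year
Property tax: $1,546.89 × 4 = $6,187.56 per year
Flood insurance: $1,980.48 per year
Yearly total = $12,040.80
Base monthly escrow = $12,040.80 / 12 = $1,003.40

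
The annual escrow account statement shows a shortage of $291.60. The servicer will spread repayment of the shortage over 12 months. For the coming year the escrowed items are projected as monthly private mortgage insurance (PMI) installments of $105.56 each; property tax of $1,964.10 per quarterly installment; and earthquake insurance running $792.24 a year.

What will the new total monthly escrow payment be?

Private mortgage insurance (PMI) = $105.56 × 12 = $1,266.72 annually
Property tax = $1,964.10 × 4 = $7,856.40 annually
Earthquake insurance = $792.24 annually
Total annual escrow = $1,266.72 + $7,856.40 + $792.24 = $9,915.36
Monthly escrow = $9,915.36 / 12 = $826.28
Shortage per month = $291.60 / 12 = $24.30
Adjusted monthly = $826.28 + $24.30 = $850.58

$850.58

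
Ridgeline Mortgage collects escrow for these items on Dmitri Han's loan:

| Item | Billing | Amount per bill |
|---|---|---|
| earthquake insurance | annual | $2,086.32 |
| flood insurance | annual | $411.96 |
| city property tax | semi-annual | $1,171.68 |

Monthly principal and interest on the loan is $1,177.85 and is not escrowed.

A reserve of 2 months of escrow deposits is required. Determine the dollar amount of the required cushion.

Earthquake insurance — $2,086.32 annually
Flood insurance — $411.96 annually
City property tax — $1,171.68 × 2 = $2,343.36 annually
Yearly total = $2,086.32 + $411.96 + $2,343.36 = $4,841.64
Monthly escrow = $4,841.64 ÷ 12 = $403.47
Required cushion = 2 × $403.47 = $806.94

$806.94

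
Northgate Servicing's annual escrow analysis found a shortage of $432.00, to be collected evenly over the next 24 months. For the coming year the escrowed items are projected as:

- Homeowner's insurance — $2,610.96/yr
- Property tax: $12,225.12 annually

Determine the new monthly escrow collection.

Homeowner's insurance = $2,610.96
Property tax = $12,225.12
Combined annual = $2,610.96 + $12,225.12 = $14,836.08
Base monthly escrow = $14,836.08 ÷ 12 = $1,236.34
Monthly shortage recovery: $432.00 ÷ 24 = $18.00
Adjusted monthly = $1,236.34 + $18.00 = $1,254.34

$1,254.34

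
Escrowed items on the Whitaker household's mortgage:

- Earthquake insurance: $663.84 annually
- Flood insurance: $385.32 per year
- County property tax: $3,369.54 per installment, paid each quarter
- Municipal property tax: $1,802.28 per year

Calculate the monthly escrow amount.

Earthquake insurance = $663.84
Flood insurance = $385.32
County property tax = $3,369.54 × 4 = $13,478.16
Municipal property tax = $1,802.28
Total annual escrow = $663.84 + $385.32 + $13,478.16 + $1,802.28 = $16,329.60
Per month = $16,329.60 ÷ 12 = $1,360.80

$1,360.80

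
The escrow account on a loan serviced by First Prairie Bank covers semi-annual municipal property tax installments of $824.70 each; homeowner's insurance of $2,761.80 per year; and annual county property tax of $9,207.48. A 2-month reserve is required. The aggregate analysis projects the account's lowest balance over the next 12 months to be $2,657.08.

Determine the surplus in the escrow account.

$387.30

Municipal property tax: $824.70 × 2 = $1,649.40 annually
Homeowner's insurance: $2,761.80 annually
County property tax: $9,207.48 annually
Annual escrow total = $13,618.68
Per month = $13,618.68 / 12 = $1,134.89
Required cushion = 2 × $1,134.89 = $2,269.78
Excess over cushion: $2,657.08 − $2,269.78 = $387.30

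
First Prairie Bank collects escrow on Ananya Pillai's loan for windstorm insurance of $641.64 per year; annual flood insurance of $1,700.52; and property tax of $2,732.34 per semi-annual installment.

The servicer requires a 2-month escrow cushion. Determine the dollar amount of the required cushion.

$1,301.14

Windstorm insurance — $641.64/yr
Flood insurance — $1,700.52/yr
Property tax — $2,732.34 × 2 = $5,464.68/yr
Yearly total = $7,806.84
Monthly escrow = $7,806.84 / 12 = $650.57
Required cushion = 2 × $650.57 = $1,301.14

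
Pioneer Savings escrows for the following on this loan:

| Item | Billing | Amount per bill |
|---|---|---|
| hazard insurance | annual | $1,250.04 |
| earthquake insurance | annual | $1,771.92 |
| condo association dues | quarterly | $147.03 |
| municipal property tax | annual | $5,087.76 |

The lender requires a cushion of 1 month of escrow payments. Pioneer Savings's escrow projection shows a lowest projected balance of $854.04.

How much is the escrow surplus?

Hazard insurance — $1,250.04
Earthquake insurance — $1,771.92
Condo association dues — $147.03 × 4 = $588.12
Municipal property tax — $5,087.76
Total per year = $1,250.04 + $1,771.92 + $588.12 + $5,087.76 = $8,697.84
Base monthly escrow = $8,697.84 ÷ 12 = $724.82
Cushion = 1 × $724.82 = $724.82
Excess over cushion: $854.04 − $724.82 = $129.22

$129.22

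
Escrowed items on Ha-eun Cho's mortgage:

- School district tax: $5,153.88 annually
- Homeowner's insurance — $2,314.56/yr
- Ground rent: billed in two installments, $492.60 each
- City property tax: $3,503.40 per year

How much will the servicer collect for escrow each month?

School district tax — $5,153.88/yr
Homeowner's insurance — $2,314.56/yr
Ground rent — $492.60 × 2 = $985.20/yr
City property tax — $3,503.40/yr
Annual escrow total = $11,957.04
Per month = $11,957.04 / 12 = $996.42

$996.42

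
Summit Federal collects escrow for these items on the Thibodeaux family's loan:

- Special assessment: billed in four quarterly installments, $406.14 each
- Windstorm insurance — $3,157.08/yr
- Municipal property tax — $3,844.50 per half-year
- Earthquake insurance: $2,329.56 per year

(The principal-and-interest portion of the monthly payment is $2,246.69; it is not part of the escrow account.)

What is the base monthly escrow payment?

$1,233.35

Special assessment: $406.14 × 4 = $1,624.56/yr
Windstorm insurance: $3,157.08/yr
Municipal property tax: $3,844.50 × 2 = $7,689.00/yr
Earthquake insurance: $2,329.56/yr
Total per year = $1,624.56 + $3,157.08 + $7,689.00 + $2,329.56 = $14,800.20
Monthly = $14,800.20 ÷ 12 = $1,233.35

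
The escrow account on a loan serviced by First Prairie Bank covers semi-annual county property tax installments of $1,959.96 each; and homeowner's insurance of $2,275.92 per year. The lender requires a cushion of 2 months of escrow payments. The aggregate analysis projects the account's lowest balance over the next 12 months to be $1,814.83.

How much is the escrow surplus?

$782.19

County property tax — $1,959.96 × 2 = $3,919.92/yr
Homeowner's insurance — $2,275.92/yr
Yearly total = $6,195.84
Per month = $6,195.84 / 12 = $516.32
Cushion = 2 × $516.32 = $1,032.64
Excess over cushion: $1,814.83 − $1,032.64 = $782.19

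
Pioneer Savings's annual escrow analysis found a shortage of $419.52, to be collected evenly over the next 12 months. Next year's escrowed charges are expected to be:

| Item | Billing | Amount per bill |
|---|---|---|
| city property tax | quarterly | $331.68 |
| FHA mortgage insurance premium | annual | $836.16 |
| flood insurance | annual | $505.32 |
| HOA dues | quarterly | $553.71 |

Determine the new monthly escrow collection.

$441.88

City property tax = $331.68 × 4 = $1,326.72/yr
FHA mortgage insurance premium = $836.16/yr
Flood insurance = $505.32/yr
HOA dues = $553.71 × 4 = $2,214.84/yr
Total per year = $4,883.04
Monthly = $4,883.04 ÷ 12 = $406.92
Monthly shortage recovery: $419.52 ÷ 12 = $34.96
Adjusted monthly = $406.92 + $34.96 = $441.88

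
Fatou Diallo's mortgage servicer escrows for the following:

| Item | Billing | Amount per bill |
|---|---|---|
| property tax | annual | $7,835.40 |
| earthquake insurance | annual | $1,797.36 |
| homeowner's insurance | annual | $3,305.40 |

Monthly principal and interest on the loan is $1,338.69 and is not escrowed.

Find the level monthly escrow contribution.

$1,078.18

Property tax: $7,835.40
Earthquake insurance: $1,797.36
Homeowner's insurance: $3,305.40
Yearly total = $12,938.16
Per month = $12,938.16 ÷ 12 = $1,078.18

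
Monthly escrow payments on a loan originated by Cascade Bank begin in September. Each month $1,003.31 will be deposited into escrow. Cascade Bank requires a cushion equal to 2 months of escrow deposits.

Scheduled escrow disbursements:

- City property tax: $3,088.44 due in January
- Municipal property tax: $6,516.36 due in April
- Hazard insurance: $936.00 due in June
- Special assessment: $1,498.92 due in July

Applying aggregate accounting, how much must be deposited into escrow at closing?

$3,584.94

Cushion = 2 × $1,003.31 = $2,006.62
Trial balance (start $0, +$1,003.31 each month, − disbursements):
  Sep: +$1,003.31 → $1,003.31
  Oct: +$1,003.31 → $2,006.62
  Nov: +$1,003.31 → $3,009.93
  Dec: +$1,003.31 → $4,013.24
  Jan: +$1,003.31 − $3,088.44 → $1,928.11
  Feb: +$1,003.31 → $2,931.42
  Mar: +$1,003.31 → $3,934.73
  Apr: +$1,003.31 − $6,516.36 → -$1,578.32
  May: +$1,003.31 → -$575.01
  Jun: +$1,003.31 − $936.00 → -$507.70
  Jul: +$1,003.31 − $1,498.92 → -$1,003.31
  Aug: +$1,003.31 → $0.00
Lowest trial balance = -$1,578.32 (Apr)
Initial deposit = cushion − low point = $2,006.62 − (-$1,578.32) = $3,584.94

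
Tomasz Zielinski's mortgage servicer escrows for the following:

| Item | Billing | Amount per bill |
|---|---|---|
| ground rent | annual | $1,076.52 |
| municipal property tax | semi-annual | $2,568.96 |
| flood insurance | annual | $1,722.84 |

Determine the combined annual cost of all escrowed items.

$7,937.28

Ground rent = $1,076.52 annually
Municipal property tax = $2,568.96 × 2 = $5,137.92 annually
Flood insurance = $1,722.84 annually
Annual escrow total = $1,076.52 + $5,137.92 + $1,722.84 = $7,937.28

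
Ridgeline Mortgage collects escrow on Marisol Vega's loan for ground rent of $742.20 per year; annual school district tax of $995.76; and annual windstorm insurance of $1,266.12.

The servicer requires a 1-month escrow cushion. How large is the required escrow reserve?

$250.34

Ground rent = $742.20 annually
School district tax = $995.76 annually
Windstorm insurance = $1,266.12 annually
Yearly total = $3,004.08
Monthly escrow = $3,004.08 / 12 = $250.34
Reserve = 1 × $250.34 = $250.34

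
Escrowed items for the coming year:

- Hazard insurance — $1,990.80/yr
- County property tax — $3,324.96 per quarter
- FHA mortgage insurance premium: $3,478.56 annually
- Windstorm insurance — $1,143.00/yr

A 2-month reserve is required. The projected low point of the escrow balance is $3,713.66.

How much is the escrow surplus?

Hazard insurance: $1,990.80/yr
County property tax: $3,324.96 × 4 = $13,299.84/yr
FHA mortgage insurance premium: $3,478.56/yr
Windstorm insurance: $1,143.00/yr
Yearly total = $1,990.80 + $13,299.84 + $3,478.56 + $1,143.00 = $19,912.20
Per month = $19,912.20 ÷ 12 = $1,659.35
Required cushion = 2 × $1,659.35 = $3,318.70
Surplus = $3,713.66 − $3,318.70 = $394.96

$394.96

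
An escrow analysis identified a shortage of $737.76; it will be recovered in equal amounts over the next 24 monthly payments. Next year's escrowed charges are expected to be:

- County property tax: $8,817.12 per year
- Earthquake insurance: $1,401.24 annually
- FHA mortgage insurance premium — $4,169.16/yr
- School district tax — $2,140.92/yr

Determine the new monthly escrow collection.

$1,408.11

County property tax — $8,817.12 annually
Earthquake insurance — $1,401.24 annually
FHA mortgage insurance premium — $4,169.16 annually
School district tax — $2,140.92 annually
Combined annual = $8,817.12 + $1,401.24 + $4,169.16 + $2,140.92 = $16,528.44
Monthly = $16,528.44 / 12 = $1,377.37
Shortage per month = $737.76 ÷ 24 = $30.74
Adjusted monthly = $1,377.37 + $30.74 = $1,408.11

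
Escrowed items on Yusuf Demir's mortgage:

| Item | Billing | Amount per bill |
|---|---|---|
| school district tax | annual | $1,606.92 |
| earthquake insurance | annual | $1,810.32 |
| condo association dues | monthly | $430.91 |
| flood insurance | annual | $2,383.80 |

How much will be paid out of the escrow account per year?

$10,971.96

School district tax — $1,606.92 annually
Earthquake insurance — $1,810.32 annually
Condo association dues — $430.91 × 12 = $5,170.92 annually
Flood insurance — $2,383.80 annually
Combined annual = $1,606.92 + $1,810.32 + $5,170.92 + $2,383.80 = $10,971.96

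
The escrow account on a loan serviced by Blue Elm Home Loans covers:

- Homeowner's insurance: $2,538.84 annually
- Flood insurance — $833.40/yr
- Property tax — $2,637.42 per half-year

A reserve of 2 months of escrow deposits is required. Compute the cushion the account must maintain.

$1,441.18

Homeowner's insurance: $2,538.84 per year
Flood insurance: $833.40 per year
Property tax: $2,637.42 × 2 = $5,274.84 per year
Total per year = $2,538.84 + $833.40 + $5,274.84 = $8,647.08
Monthly = $8,647.08 / 12 = $720.59
Cushion = 2 × $720.59 = $1,441.18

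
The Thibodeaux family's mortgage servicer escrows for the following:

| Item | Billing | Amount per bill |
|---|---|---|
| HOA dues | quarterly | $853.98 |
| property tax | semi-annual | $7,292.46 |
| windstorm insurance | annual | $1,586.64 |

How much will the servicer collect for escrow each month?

HOA dues: $853.98 × 4 = $3,415.92
Property tax: $7,292.46 × 2 = $14,584.92
Windstorm insurance: $1,586.64
Yearly total = $3,415.92 + $14,584.92 + $1,586.64 = $19,587.48
Monthly escrow = $19,587.48 ÷ 12 = $1,632.29

$1,632.29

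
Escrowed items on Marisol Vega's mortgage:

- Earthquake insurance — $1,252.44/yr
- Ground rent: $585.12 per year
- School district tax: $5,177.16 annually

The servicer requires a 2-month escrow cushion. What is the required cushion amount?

$1,169.12

Earthquake insurance: $1,252.44
Ground rent: $585.12
School district tax: $5,177.16
Yearly total = $1,252.44 + $585.12 + $5,177.16 = $7,014.72
Per month = $7,014.72 / 12 = $584.56
Reserve = 2 × $584.56 = $1,169.12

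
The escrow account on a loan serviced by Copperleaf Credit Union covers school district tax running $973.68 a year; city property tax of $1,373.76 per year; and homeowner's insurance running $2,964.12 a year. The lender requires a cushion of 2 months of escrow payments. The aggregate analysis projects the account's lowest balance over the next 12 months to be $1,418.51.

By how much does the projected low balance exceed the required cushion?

School district tax = $973.68 annually
City property tax = $1,373.76 annually
Homeowner's insurance = $2,964.12 annually
Total annual escrow = $973.68 + $1,373.76 + $2,964.12 = $5,311.56
Base monthly escrow = $5,311.56 / 12 = $442.63
Required cushion = 2 × $442.63 = $885.26
Surplus = $1,418.51 − $885.26 = $533.25

$533.25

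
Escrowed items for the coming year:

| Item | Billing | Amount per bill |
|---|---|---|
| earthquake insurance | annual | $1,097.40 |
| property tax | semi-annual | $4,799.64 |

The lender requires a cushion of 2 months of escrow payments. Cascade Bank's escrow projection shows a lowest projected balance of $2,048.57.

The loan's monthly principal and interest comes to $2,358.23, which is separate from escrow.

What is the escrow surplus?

$265.79

Earthquake insurance: $1,097.40 annually
Property tax: $4,799.64 × 2 = $9,599.28 annually
Combined annual = $10,696.68
Monthly escrow = $10,696.68 ÷ 12 = $891.39
Required cushion = 2 × $891.39 = $1,782.78
Surplus = $2,048.57 − $1,782.78 = $265.79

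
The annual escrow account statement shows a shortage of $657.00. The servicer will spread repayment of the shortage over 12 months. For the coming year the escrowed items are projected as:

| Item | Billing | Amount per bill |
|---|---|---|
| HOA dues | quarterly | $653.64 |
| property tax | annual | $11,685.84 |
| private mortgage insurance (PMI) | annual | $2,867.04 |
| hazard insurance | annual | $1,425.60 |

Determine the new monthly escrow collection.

$1,604.17

HOA dues: $653.64 × 4 = $2,614.56/yr
Property tax: $11,685.84/yr
Private mortgage insurance (PMI): $2,867.04/yr
Hazard insurance: $1,425.60/yr
Total annual escrow = $2,614.56 + $11,685.84 + $2,867.04 + $1,425.60 = $18,593.04
Monthly = $18,593.04 / 12 = $1,549.42
Shortage spread = $657.00 ÷ 12 = $54.75/mo
Adjusted monthly = $1,549.42 + $54.75 = $1,604.17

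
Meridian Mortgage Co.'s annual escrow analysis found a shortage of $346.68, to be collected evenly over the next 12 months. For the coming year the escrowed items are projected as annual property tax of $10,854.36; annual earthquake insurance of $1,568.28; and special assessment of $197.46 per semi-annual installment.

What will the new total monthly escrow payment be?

$1,097.02

Property tax: $10,854.36
Earthquake insurance: $1,568.28
Special assessment: $197.46 × 2 = $394.92
Combined annual = $10,854.36 + $1,568.28 + $394.92 = $12,817.56
Base monthly escrow = $12,817.56 / 12 = $1,068.13
Shortage spread = $346.68 ÷ 12 = $28.89/mo
New monthly escrow = $1,068.13 + $28.89 = $1,097.02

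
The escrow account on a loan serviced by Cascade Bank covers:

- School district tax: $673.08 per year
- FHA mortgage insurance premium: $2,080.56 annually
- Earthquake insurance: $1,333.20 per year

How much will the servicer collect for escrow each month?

School district tax: $673.08 annually
FHA mortgage insurance premium: $2,080.56 annually
Earthquake insurance: $1,333.20 annually
Annual escrow total = $4,086.84
Per month = $4,086.84 ÷ 12 = $340.57

$340.57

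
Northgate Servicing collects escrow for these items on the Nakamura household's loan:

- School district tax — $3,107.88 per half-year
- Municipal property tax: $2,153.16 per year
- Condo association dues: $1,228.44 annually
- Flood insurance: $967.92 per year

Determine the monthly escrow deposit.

School district tax = $3,107.88 × 2 = $6,215.76 annually
Municipal property tax = $2,153.16 annually
Condo association dues = $1,228.44 annually
Flood insurance = $967.92 annually
Yearly total = $10,565.28
Monthly escrow = $10,565.28 / 12 = $880.44

$880.44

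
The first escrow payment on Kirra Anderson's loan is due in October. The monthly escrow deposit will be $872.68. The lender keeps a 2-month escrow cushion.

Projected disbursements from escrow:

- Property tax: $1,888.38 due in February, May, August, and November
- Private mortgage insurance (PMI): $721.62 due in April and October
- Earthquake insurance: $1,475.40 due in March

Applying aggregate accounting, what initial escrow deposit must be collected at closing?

Cushion = 2 × $872.68 = $1,745.36
Trial balance (start $0, +$872.68 each month, − disbursements):
  Oct: +$872.68 − $721.62 → $151.06
  Nov: +$872.68 − $1,888.38 → -$864.64
  Dec: +$872.68 → $8.04
  Jan: +$872.68 → $880.72
  Feb: +$872.68 − $1,888.38 → -$134.98
  Mar: +$872.68 − $1,475.40 → -$737.70
  Apr: +$872.68 − $721.62 → -$586.64
  May: +$872.68 − $1,888.38 → -$1,602.34
  Jun: +$872.68 → -$729.66
  Jul: +$872.68 → $143.02
  Aug: +$872.68 − $1,888.38 → -$872.68
  Sep: +$872.68 → $0.00
Lowest trial balance = -$1,602.34 (May)
Initial deposit = cushion − low point = $1,745.36 − (-$1,602.34) = $3,347.70

$3,347.70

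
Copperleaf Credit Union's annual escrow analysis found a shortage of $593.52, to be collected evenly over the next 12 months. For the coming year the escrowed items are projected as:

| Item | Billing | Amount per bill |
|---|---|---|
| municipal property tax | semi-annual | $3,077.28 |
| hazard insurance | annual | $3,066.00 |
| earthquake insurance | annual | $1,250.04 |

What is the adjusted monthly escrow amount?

Municipal property tax = $3,077.28 × 2 = $6,154.56 annually
Hazard insurance = $3,066.00 annually
Earthquake insurance = $1,250.04 annually
Total annual escrow = $10,470.60
Base monthly escrow = $10,470.60 / 12 = $872.55
Shortage per month = $593.52 / 12 = $49.46
Adjusted monthly = $872.55 + $49.46 = $922.01

$922.01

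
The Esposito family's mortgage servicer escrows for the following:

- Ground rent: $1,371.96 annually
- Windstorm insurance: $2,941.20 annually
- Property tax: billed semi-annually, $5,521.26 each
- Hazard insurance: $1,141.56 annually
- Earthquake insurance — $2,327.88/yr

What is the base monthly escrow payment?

Ground rent: $1,371.96
Windstorm insurance: $2,941.20
Property tax: $5,521.26 × 2 = $11,042.52
Hazard insurance: $1,141.56
Earthquake insurance: $2,327.88
Yearly total = $18,825.12
Base monthly escrow = $18,825.12 / 12 = $1,568.76

$1,568.76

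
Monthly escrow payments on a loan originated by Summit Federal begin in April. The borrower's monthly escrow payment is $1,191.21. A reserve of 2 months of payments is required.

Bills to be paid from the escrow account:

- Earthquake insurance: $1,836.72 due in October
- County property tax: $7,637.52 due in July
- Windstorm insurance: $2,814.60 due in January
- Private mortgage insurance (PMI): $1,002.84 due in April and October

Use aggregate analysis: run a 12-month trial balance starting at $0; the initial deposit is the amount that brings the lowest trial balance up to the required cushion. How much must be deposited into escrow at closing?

$6,257.94

Cushion = 2 × $1,191.21 = $2,382.42
Trial balance (start $0, +$1,191.21 each month, − disbursements):
  Apr: +$1,191.21 − $1,002.84 → $188.37
  May: +$1,191.21 → $1,379.58
  Jun: +$1,191.21 → $2,570.79
  Jul: +$1,191.21 − $7,637.52 → -$3,875.52
  Aug: +$1,191.21 → -$2,684.31
  Sep: +$1,191.21 → -$1,493.10
  Oct: +$1,191.21 − $2,839.56 → -$3,141.45
  Nov: +$1,191.21 → -$1,950.24
  Dec: +$1,191.21 → -$759.03
  Jan: +$1,191.21 − $2,814.60 → -$2,382.42
  Feb: +$1,191.21 → -$1,191.21
  Mar: +$1,191.21 → $0.00
Lowest trial balance = -$3,875.52 (Jul)
Initial deposit = cushion − low point = $2,382.42 − (-$3,875.52) = $6,257.94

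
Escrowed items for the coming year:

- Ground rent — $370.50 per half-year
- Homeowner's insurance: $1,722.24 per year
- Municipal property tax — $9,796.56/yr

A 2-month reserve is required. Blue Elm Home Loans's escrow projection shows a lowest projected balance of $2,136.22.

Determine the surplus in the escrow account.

Ground rent: $370.50 × 2 = $741.00
Homeowner's insurance: $1,722.24
Municipal property tax: $9,796.56
Total annual escrow = $12,259.80
Base monthly escrow = $12,259.80 ÷ 12 = $1,021.65
Cushion = 2 × $1,021.65 = $2,043.30
Surplus = $2,136.22 − $2,043.30 = $92.92

$92.92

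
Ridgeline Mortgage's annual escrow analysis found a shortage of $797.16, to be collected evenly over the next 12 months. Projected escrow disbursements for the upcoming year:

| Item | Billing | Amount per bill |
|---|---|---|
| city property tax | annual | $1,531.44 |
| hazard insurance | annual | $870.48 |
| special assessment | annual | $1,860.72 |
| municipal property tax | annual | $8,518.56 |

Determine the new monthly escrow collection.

City property tax — $1,531.44 per year
Hazard insurance — $870.48 per year
Special assessment — $1,860.72 per year
Municipal property tax — $8,518.56 per year
Yearly total = $1,531.44 + $870.48 + $1,860.72 + $8,518.56 = $12,781.20
Base monthly escrow = $12,781.20 ÷ 12 = $1,065.10
Monthly shortage recovery: $797.16 ÷ 12 = $66.43
New monthly escrow = $1,065.10 + $66.43 = $1,131.53

$1,131.53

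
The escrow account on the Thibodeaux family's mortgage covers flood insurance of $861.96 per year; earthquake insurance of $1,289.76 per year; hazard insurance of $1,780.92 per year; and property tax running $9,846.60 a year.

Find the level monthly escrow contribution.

$1,148.27

Flood insurance: $861.96/yr
Earthquake insurance: $1,289.76/yr
Hazard insurance: $1,780.92/yr
Property tax: $9,846.60/yr
Total annual escrow = $861.96 + $1,289.76 + $1,780.92 + $9,846.60 = $13,779.24
Monthly escrow = $13,779.24 / 12 = $1,148.27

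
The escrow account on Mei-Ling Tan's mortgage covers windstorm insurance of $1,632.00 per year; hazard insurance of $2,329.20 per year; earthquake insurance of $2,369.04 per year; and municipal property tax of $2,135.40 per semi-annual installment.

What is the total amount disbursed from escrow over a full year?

Windstorm insurance = $1,632.00 annually
Hazard insurance = $2,329.20 annually
Earthquake insurance = $2,369.04 annually
Municipal property tax = $2,135.40 × 2 = $4,270.80 annually
Annual escrow total = $1,632.00 + $2,329.20 + $2,369.04 + $4,270.80 = $10,601.04

$10,601.04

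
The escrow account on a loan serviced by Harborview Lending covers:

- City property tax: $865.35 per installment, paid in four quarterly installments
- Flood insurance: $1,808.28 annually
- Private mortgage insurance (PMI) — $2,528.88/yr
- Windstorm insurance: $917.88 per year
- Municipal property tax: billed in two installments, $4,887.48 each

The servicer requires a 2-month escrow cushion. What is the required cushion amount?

City property tax — $865.35 × 4 = $3,461.40
Flood insurance — $1,808.28
Private mortgage insurance (PMI) — $2,528.88
Windstorm insurance — $917.88
Municipal property tax — $4,887.48 × 2 = $9,774.96
Yearly total = $3,461.40 + $1,808.28 + $2,528.88 + $917.88 + $9,774.96 = $18,491.40
Monthly escrow = $18,491.40 / 12 = $1,540.95
Reserve = 2 × $1,540.95 = $3,081.90

$3,081.90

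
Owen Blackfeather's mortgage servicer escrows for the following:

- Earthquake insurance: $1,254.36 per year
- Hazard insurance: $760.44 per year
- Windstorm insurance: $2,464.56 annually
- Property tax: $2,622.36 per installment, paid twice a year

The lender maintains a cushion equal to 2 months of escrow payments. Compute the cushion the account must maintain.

$1,620.68

Earthquake insurance: $1,254.36
Hazard insurance: $760.44
Windstorm insurance: $2,464.56
Property tax: $2,622.36 × 2 = $5,244.72
Total per year = $1,254.36 + $760.44 + $2,464.56 + $5,244.72 = $9,724.08
Monthly = $9,724.08 / 12 = $810.34
Reserve = 2 × $810.34 = $1,620.68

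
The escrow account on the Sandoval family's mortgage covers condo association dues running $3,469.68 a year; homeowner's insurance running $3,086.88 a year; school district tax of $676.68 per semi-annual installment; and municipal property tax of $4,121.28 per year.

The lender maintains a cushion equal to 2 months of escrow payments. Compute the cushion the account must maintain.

Condo association dues — $3,469.68
Homeowner's insurance — $3,086.88
School district tax — $676.68 × 2 = $1,353.36
Municipal property tax — $4,121.28
Combined annual = $3,469.68 + $3,086.88 + $1,353.36 + $4,121.28 = $12,031.20
Base monthly escrow = $12,031.20 ÷ 12 = $1,002.60
Required cushion = 2 × $1,002.60 = $2,005.20

$2,005.20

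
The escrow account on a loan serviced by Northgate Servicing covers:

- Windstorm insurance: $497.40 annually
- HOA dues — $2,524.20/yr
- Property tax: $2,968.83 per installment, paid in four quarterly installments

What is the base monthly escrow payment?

Windstorm insurance = $497.40/yr
HOA dues = $2,524.20/yr
Property tax = $2,968.83 × 4 = $11,875.32/yr
Annual escrow total = $497.40 + $2,524.20 + $11,875.32 = $14,896.92
Monthly escrow = $14,896.92 ÷ 12 = $1,241.41

$1,241.41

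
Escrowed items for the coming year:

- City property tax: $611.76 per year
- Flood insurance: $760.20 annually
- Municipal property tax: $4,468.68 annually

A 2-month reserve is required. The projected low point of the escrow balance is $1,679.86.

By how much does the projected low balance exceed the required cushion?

City property tax — $611.76/yr
Flood insurance — $760.20/yr
Municipal property tax — $4,468.68/yr
Combined annual = $611.76 + $760.20 + $4,468.68 = $5,840.64
Monthly = $5,840.64 / 12 = $486.72
Required cushion = 2 × $486.72 = $973.44
Surplus = $1,679.86 − $973.44 = $706.42

$706.42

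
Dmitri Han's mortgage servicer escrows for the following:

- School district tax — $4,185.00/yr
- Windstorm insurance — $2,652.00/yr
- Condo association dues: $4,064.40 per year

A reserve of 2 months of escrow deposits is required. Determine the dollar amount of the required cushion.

School district tax — $4,185.00 annually
Windstorm insurance — $2,652.00 annually
Condo association dues — $4,064.40 annually
Yearly total = $10,901.40
Monthly escrow = $10,901.40 / 12 = $908.45
Required cushion = 2 × $908.45 = $1,816.90

$1,816.90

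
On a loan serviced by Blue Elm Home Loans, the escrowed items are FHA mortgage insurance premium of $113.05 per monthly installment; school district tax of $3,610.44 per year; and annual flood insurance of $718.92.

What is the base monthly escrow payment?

$473.83

FHA mortgage insurance premium: $113.05 × 12 = $1,356.60
School district tax: $3,610.44
Flood insurance: $718.92
Combined annual = $1,356.60 + $3,610.44 + $718.92 = $5,685.96
Per month = $5,685.96 / 12 = $473.83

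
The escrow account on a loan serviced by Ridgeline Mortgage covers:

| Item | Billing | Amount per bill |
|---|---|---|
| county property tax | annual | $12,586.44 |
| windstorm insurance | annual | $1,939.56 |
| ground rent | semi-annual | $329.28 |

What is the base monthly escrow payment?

County property tax — $12,586.44/yr
Windstorm insurance — $1,939.56/yr
Ground rent — $329.28 × 2 = $658.56/yr
Total annual escrow = $15,184.56
Base monthly escrow = $15,184.56 / 12 = $1,265.38

$1,265.38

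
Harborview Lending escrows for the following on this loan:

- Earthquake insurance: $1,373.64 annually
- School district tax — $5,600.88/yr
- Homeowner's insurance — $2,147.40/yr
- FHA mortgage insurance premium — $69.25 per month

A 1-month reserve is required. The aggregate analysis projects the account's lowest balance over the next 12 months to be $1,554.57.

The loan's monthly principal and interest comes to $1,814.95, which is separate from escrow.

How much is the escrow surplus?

$725.16

Earthquake insurance — $1,373.64 annually
School district tax — $5,600.88 annually
Homeowner's insurance — $2,147.40 annually
FHA mortgage insurance premium — $69.25 × 12 = $831.00 annually
Total per year = $1,373.64 + $5,600.88 + $2,147.40 + $831.00 = $9,952.92
Per month = $9,952.92 ÷ 12 = $829.41
Required cushion = 1 × $829.41 = $829.41
Excess over cushion: $1,554.57 − $829.41 = $725.16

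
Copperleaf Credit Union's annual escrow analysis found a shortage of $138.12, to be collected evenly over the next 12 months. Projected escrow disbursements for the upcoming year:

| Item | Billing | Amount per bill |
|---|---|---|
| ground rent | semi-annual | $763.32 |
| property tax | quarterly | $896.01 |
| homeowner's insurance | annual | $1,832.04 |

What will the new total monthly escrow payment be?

$590.07

Ground rent — $763.32 × 2 = $1,526.64
Property tax — $896.01 × 4 = $3,584.04
Homeowner's insurance — $1,832.04
Yearly total = $1,526.64 + $3,584.04 + $1,832.04 = $6,942.72
Monthly escrow = $6,942.72 ÷ 12 = $578.56
Monthly shortage recovery: $138.12 ÷ 12 = $11.51
New monthly escrow = $578.56 + $11.51 = $590.07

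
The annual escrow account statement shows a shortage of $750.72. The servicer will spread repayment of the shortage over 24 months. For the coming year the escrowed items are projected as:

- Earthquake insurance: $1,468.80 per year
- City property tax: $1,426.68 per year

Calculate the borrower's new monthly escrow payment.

Earthquake insurance = $1,468.80/yr
City property tax = $1,426.68/yr
Combined annual = $2,895.48
Monthly = $2,895.48 / 12 = $241.29
Monthly shortage recovery: $750.72 / 24 = $31.28
Adjusted monthly = $241.29 + $31.28 = $272.57

$272.57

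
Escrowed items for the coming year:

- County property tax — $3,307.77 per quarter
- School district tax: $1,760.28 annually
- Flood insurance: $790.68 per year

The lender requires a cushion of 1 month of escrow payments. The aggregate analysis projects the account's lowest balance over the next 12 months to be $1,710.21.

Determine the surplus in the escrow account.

County property tax = $3,307.77 × 4 = $13,231.08 annually
School district tax = $1,760.28 annually
Flood insurance = $790.68 annually
Total annual escrow = $13,231.08 + $1,760.28 + $790.68 = $15,782.04
Per month = $15,782.04 ÷ 12 = $1,315.17
Required reserve = 1 × $1,315.17 = $1,315.17
Excess over cushion: $1,710.21 − $1,315.17 = $395.04

$395.04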